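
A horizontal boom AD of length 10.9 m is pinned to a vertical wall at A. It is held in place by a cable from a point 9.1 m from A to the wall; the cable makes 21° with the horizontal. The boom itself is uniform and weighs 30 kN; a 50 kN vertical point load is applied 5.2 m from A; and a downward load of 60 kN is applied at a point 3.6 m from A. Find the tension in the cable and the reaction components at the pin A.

ΣM about A: T·sin21°·9.1 − 30·5.45 − 50·5.2 − 60·3.6 = 0 → T = 639.5/(9.1·0.358368) = 196.097 ≈ 196.1 kN.
ΣF_x = 0: A_x − T·cos21° = 0 → A_x = 196.097 × 0.93358 = 183.1 kN.
ΣF_y = 0: A_y + T·sin21° − 30 − 50 − 60 = 0 → A_y = 140 − 196.097 × 0.358368 = 69.73 kN.

T = 196.1 kN, A_x = 183.1 kN, A_y = 69.73 kN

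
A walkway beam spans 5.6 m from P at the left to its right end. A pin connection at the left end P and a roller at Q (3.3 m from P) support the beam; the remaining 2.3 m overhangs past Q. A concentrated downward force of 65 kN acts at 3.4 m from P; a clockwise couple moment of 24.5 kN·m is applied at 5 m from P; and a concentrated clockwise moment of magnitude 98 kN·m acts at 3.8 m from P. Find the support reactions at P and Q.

Moments about P: Q_y·3.3 − 65·3.4 − 24.5 − 98 = 0 → Q_y = 343.5/3.3 = 104.091 ≈ 104.1 kN.
ΣF_y = 0: P_y + 104.091 − 65 = 0 → P_y = -39.09 kN.
ΣF_x = 0: no horizontal applied forces, so P_x = 0.

P_x = 0, P_y = -39.09 kN, Q_y = 104.1 kN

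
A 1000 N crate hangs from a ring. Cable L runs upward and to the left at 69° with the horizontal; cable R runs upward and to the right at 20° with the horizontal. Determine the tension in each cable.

ΣF_x = 0: −T_L·cos69° + T_R·cos20° = 0 → T_R = 0.381367·T_L.
ΣF_y = 0: T_L·sin69° + T_R·sin20° = 1000.
Substitute: T_L·(0.93358 + 0.381367·0.34202) = 1000 → T_L = 939.836 ≈ 939.8 N.
Then T_R = 0.381367 × 939.836 = 358.4 N.

T_L = 939.8 N, T_R = 358.4 N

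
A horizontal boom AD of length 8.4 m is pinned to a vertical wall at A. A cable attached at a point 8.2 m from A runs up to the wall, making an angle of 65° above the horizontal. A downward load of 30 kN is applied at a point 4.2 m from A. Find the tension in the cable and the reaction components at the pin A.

ΣM about A: T·sin65°·8.2 − 30·4.2 = 0 → T = 126/(8.2·0.906308) = 16.9543 ≈ 16.95 kN.
ΣF_x = 0: A_x − T·cos65° = 0 → A_x = 16.9543 × 0.422618 = 7.165 kN.
ΣF_y = 0: A_y + T·sin65° − 30 = 0 → A_y = 30 − 16.9543 × 0.906308 = 14.63 kN.

T = 16.95 kN, A_x = 7.165 kN, A_y = 14.63 kN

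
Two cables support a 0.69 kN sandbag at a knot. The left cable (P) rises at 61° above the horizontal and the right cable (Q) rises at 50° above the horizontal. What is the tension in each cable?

T_P = 0.4751 kN, T_Q = 0.3583 kN

ΣF_x = 0: −T_P·cos61° + T_Q·cos50° = 0 → T_Q = 0.75423·T_P.
ΣF_y = 0: T_P·sin61° + T_Q·sin50° = 0.69.
Substitute: T_P·(0.87462 + 0.75423·0.766044) = 0.69 → T_P = 0.475078 ≈ 0.4751 kN.
Then T_Q = 0.75423 × 0.475078 = 0.3583 kN.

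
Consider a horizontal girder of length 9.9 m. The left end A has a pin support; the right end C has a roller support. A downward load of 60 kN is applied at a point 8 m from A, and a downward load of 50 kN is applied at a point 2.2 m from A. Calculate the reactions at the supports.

A_x = 0, A_y = 50.40 kN, C_y = 59.60 kN

Taking moments about A: C_y·9.9 − 60·8 − 50·2.2 = 0 → C_y = 590/9.9 = 59.596 ≈ 59.60 kN.
ΣF_y = 0: A_y + 59.596 − 60 − 50 = 0 → A_y = 50.40 kN.
ΣF_x = 0: no horizontal applied forces, so A_x = 0.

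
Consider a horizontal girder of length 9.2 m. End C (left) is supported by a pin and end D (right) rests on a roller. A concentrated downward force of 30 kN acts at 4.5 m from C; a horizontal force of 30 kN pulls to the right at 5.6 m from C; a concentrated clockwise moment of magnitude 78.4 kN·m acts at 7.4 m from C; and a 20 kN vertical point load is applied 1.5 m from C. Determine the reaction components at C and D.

ΣM about C: D_y·9.2 − 30·4.5 − 78.4 − 20·1.5 = 0 → D_y = 243.4/9.2 = 26.4565 ≈ 26.46 kN.
ΣF_y = 0: C_y + 26.4565 − 30 − 20 = 0 → C_y = 23.54 kN.
ΣF_x = 0: C_x + 30 = 0 → C_x = -30.00 kN.

C_x = -30.00 kN, C_y = 23.54 kN, D_y = 26.46 kN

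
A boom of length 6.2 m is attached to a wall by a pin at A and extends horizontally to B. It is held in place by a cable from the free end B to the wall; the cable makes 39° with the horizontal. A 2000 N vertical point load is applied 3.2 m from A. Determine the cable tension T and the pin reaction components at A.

ΣM about A: T·sin39°·6.2 − 2000·3.2 = 0 → T = 6400/(6.2·0.62932) = 1640.28 ≈ 1640 N.
ΣF_x = 0: A_x − T·cos39° = 0 → A_x = 1640.28 × 0.777146 = 1275 N.
ΣF_y = 0: A_y + T·sin39° − 2000 = 0 → A_y = 2000 − 1640.28 × 0.62932 = 967.7 N.

T = 1640 N, A_x = 1275 N, A_y = 967.7 N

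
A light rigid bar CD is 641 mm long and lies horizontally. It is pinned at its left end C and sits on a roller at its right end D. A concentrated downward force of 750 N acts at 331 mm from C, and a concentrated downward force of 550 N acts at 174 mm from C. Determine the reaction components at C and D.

Moments about C: D_y·641 − 750·331 − 550·174 = 0 → D_y = 343950/641 = 536.583 ≈ 536.6 N.
ΣF_y = 0: C_y + 536.583 − 750 − 550 = 0 → C_y = 763.4 N.
ΣF_x = 0: no horizontal applied forces, so C_x = 0.

C_x = 0, C_y = 763.4 N, D_y = 536.6 N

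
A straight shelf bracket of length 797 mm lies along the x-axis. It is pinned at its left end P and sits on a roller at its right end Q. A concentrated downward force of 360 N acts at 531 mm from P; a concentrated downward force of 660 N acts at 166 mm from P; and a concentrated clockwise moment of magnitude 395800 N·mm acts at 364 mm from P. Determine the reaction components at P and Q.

P_x = 0, P_y = 146.1 N, Q_y = 873.9 N

Taking moments about P: Q_y·797 − 360·531 − 660·166 − 395800 = 0 → Q_y = 696520/797 = 873.927 ≈ 873.9 N.
ΣF_y = 0: P_y + 873.927 − 360 − 660 = 0 → P_y = 146.1 N.
ΣF_x = 0: no horizontal applied forces, so P_x = 0.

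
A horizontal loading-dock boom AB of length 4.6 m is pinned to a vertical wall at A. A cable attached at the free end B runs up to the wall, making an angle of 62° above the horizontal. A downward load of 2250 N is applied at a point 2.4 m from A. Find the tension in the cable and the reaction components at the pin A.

T = 1330 N, A_x = 624.2 N, A_y = 1076 N

ΣM about A: T·sin62°·4.6 − 2250·2.4 = 0 → T = 5400/(4.6·0.882948) = 1329.54 ≈ 1330 N.
ΣF_x = 0: A_x − T·cos62° = 0 → A_x = 1329.54 × 0.469472 = 624.2 N.
ΣF_y = 0: A_y + T·sin62° − 2250 = 0 → A_y = 2250 − 1329.54 × 0.882948 = 1076 N.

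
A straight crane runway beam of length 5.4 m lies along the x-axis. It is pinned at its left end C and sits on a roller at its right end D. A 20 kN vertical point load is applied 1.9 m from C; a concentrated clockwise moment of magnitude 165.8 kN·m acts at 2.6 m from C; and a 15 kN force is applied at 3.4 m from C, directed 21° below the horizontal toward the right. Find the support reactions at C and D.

C_x = -14.00 kN, C_y = -15.75 kN, D_y = 41.13 kN

ΣM about C: D_y·5.4 − 20·1.9 − 165.8 − 15·sin21°·3.4 = 0 → D_y = 222.077/5.4 = 41.1254 ≈ 41.13 kN.
ΣF_y = 0: C_y + 41.1254 − 20 − 15·sin21° = 0 → C_y = -15.75 kN.
ΣF_x = 0: C_x + 15·cos21° = 0 → C_x = -14.00 kN.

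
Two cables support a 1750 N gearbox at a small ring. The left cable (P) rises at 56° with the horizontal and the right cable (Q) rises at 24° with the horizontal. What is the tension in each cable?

ΣF_x = 0: −T_P·cos56° + T_Q·cos24° = 0 → T_Q = 0.612113·T_P.
ΣF_y = 0: T_P·sin56° + T_Q·sin24° = 1750.
Substitute: T_P·(0.829038 + 0.612113·0.406737) = 1750 → T_P = 1623.37 ≈ 1623 N.
Then T_Q = 0.612113 × 1623.37 = 993.7 N.

T_P = 1623 N, T_Q = 993.7 N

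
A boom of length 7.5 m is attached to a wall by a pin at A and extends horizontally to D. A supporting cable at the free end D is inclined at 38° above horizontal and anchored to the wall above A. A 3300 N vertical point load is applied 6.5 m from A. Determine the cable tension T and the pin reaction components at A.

ΣM about A: T·sin38°·7.5 − 3300·6.5 = 0 → T = 21450/(7.5·0.615661) = 4645.41 ≈ 4645 N.
ΣF_x = 0: A_x − T·cos38° = 0 → A_x = 4645.41 × 0.788011 = 3661 N.
ΣF_y = 0: A_y + T·sin38° − 3300 = 0 → A_y = 3300 − 4645.41 × 0.615661 = 440.0 N.

T = 4645 N, A_x = 3661 N, A_y = 440.0 N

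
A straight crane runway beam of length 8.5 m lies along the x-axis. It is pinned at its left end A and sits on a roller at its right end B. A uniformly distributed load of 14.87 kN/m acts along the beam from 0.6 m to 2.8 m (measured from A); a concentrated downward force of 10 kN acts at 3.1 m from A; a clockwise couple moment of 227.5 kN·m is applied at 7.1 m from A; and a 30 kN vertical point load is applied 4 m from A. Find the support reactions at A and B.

A_x = 0, A_y = 21.64 kN, B_y = 51.07 kN

Resultant of the distributed load: 14.87 × 2.2 = 32.714 kN at 1.7 m from A.
Moments about A: B_y·8.5 − (14.87·2.2)·1.7 − 10·3.1 − 227.5 − 30·4 = 0 → B_y = 434.1138/8.5 = 51.0722 ≈ 51.07 kN.
ΣF_y = 0: A_y + 51.0722 − 14.87·2.2 − 10 − 30 = 0 → A_y = 21.64 kN.
ΣF_x = 0: no horizontal applied forces, so A_x = 0.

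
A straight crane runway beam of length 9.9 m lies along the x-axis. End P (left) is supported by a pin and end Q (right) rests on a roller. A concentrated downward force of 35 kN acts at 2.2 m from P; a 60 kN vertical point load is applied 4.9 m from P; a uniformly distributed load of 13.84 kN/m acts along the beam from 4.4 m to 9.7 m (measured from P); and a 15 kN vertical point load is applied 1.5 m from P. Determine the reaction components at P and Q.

Resultant of the distributed load: 13.84 × 5.3 = 73.352 kN at 7.05 m from P.
ΣM about P: Q_y·9.9 − 35·2.2 − 60·4.9 − (13.84·5.3)·7.05 − 15·1.5 = 0 → Q_y = 910.6316/9.9 = 91.983 ≈ 91.98 kN.
ΣF_y = 0: P_y + 91.983 − 35 − 60 − 13.84·5.3 − 15 = 0 → P_y = 91.37 kN.
ΣF_x = 0: no horizontal applied forces, so P_x = 0.

P_x = 0, P_y = 91.37 kN, Q_y = 91.98 kN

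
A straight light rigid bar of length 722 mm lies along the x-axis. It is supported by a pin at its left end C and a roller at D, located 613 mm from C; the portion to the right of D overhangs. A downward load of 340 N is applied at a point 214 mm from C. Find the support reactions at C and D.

ΣM about C: D_y·613 − 340·214 = 0 → D_y = 72760/613 = 118.695 ≈ 118.7 N.
ΣF_y = 0: C_y + 118.695 − 340 = 0 → C_y = 221.3 N.
ΣF_x = 0: no horizontal applied forces, so C_x = 0.

C_x = 0, C_y = 221.3 N, D_y = 118.7 N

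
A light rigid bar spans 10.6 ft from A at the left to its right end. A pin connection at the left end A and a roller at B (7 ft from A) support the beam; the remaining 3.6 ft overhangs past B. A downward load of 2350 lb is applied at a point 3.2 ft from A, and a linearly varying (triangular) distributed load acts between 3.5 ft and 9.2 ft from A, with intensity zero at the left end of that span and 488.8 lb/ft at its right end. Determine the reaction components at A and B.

Resultant of the triangular load: ½ × 488.8 × 5.7 = 1393.08 lb, acting at 7.3 ft from A (one-third of the span from the peak).
ΣM about A: B_y·7 − 2350·3.2 − (½·488.8·5.7)·7.3 = 0 → B_y = 17689.484/7 = 2527.07 ≈ 2527 lb.
ΣF_y = 0: A_y + 2527.07 − 2350 − ½·488.8·5.7 = 0 → A_y = 1216 lb.
ΣF_x = 0: no horizontal applied forces, so A_x = 0.

A_x = 0, A_y = 1216 lb, B_y = 2527 lb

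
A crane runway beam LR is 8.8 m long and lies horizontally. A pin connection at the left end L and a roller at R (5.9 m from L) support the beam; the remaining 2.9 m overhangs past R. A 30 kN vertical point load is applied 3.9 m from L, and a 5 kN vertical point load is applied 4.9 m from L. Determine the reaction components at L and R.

ΣM about L: R_y·5.9 − 30·3.9 − 5·4.9 = 0 → R_y = 141.5/5.9 = 23.9831 ≈ 23.98 kN.
ΣF_y = 0: L_y + 23.9831 − 30 − 5 = 0 → L_y = 11.02 kN.
ΣF_x = 0: no horizontal applied forces, so L_x = 0.

L_x = 0, L_y = 11.02 kN, R_y = 23.98 kN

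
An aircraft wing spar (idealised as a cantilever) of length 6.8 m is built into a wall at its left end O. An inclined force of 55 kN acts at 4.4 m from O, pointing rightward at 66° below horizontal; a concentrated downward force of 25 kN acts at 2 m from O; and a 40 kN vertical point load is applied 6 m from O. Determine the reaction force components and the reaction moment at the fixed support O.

O_x = -22.37 kN, O_y = 115.2 kN, M_O = 511.1 kN·m

ΣF_x = 0: O_x + 55·cos66° = 0 → O_x = -22.37 kN.
ΣF_y = 0: O_y − 55·sin66° − 25 − 40 = 0 → O_y = 115.2 kN.
ΣM about O: M_O − 55·sin66°·4.4 − 25·2 − 40·6 = 0 → M_O = 511.1 kN·m.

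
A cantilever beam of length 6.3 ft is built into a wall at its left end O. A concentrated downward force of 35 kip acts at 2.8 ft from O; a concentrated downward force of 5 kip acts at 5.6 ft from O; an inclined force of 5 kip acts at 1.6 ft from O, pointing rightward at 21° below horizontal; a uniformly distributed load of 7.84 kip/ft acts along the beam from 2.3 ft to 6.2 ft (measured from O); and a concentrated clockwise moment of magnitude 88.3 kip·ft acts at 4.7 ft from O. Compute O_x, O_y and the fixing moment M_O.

O_x = -4.668 kip, O_y = 72.37 kip, M_O = 347.1 kip·ft

Resultant of the distributed load: 7.84 × 3.9 = 30.576 kip at 4.25 ft from O.
ΣF_x = 0: O_x + 5·cos21° = 0 → O_x = -4.668 kip.
ΣF_y = 0: O_y − 35 − 5 − 5·sin21° − 7.84·3.9 = 0 → O_y = 72.37 kip.
ΣM about O: M_O − 35·2.8 − 5·5.6 − 5·sin21°·1.6 − (7.84·3.9)·4.25 − 88.3 = 0 → M_O = 347.1 kip·ft.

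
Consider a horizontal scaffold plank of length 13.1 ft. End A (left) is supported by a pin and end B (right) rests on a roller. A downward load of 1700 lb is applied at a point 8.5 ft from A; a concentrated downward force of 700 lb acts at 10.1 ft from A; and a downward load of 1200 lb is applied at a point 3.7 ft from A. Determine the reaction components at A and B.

Taking moments about A: B_y·13.1 − 1700·8.5 − 700·10.1 − 1200·3.7 = 0 → B_y = 25960/13.1 = 1981.68 ≈ 1982 lb.
ΣF_y = 0: A_y + 1981.68 − 1700 − 700 − 1200 = 0 → A_y = 1618 lb.
ΣF_x = 0: no horizontal applied forces, so A_x = 0.

A_x = 0, A_y = 1618 lb, B_y = 1982 lb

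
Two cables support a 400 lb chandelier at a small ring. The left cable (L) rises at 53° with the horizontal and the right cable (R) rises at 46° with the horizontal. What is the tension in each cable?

T_L = 281.3 lb, T_R = 243.7 lb

ΣF_x = 0: −T_L·cos53° + T_R·cos46° = 0 → T_R = 0.866347·T_L.
ΣF_y = 0: T_L·sin53° + T_R·sin46° = 400.
Substitute: T_L·(0.798636 + 0.866347·0.71934) = 400 → T_L = 281.327 ≈ 281.3 lb.
Then T_R = 0.866347 × 281.327 = 243.7 lb.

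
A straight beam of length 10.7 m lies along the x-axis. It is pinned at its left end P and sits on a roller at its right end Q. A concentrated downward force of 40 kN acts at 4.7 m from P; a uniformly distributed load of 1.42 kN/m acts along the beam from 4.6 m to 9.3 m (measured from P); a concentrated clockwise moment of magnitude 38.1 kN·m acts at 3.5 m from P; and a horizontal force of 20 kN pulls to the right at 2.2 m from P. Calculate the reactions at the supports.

Resultant of the distributed load: 1.42 × 4.7 = 6.674 kN at 6.95 m from P.
ΣM about P: Q_y·10.7 − 40·4.7 − (1.42·4.7)·6.95 − 38.1 = 0 → Q_y = 272.4843/10.7 = 25.4658 ≈ 25.47 kN.
ΣF_y = 0: P_y + 25.4658 − 40 − 1.42·4.7 = 0 → P_y = 21.21 kN.
ΣF_x = 0: P_x + 20 = 0 → P_x = -20.00 kN.

P_x = -20.00 kN, P_y = 21.21 kN, Q_y = 25.47 kN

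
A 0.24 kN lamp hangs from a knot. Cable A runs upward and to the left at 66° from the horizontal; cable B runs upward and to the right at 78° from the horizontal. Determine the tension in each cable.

ΣF_x = 0: −T_A·cos66° + T_B·cos78° = 0 → T_B = 1.9563·T_A.
ΣF_y = 0: T_A·sin66° + T_B·sin78° = 0.24.
Substitute: T_A·(0.913545 + 1.9563·0.978148) = 0.24 → T_A = 0.0848928 ≈ 0.08489 kN.
Then T_B = 1.9563 × 0.0848928 = 0.1661 kN.

T_A = 0.08489 kN, T_B = 0.1661 kN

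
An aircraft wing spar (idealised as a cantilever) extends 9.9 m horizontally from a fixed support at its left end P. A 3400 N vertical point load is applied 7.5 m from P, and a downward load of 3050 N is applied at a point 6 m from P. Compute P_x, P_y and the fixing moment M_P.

ΣF_x = 0: P_x = 0.
ΣF_y = 0: P_y − 3400 − 3050 = 0 → P_y = 6450 N.
ΣM about P: M_P − 3400·7.5 − 3050·6 = 0 → M_P = 43800 N·m.

P_x = 0, P_y = 6450 N, M_P = 43800 N·m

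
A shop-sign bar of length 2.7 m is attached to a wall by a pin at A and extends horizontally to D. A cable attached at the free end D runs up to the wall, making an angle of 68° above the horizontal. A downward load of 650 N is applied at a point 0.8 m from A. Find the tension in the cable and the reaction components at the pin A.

T = 207.7 N, A_x = 77.81 N, A_y = 457.4 N

ΣM about A: T·sin68°·2.7 − 650·0.8 = 0 → T = 520/(2.7·0.927184) = 207.718 ≈ 207.7 N.
ΣF_x = 0: A_x − T·cos68° = 0 → A_x = 207.718 × 0.374607 = 77.81 N.
ΣF_y = 0: A_y + T·sin68° − 650 = 0 → A_y = 650 − 207.718 × 0.927184 = 457.4 N.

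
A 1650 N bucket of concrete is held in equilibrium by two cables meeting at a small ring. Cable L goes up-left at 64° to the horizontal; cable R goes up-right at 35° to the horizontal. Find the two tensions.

T_L = 1368 N, T_R = 732.3 N

ΣF_x = 0: −T_L·cos64° + T_R·cos35° = 0 → T_R = 0.535152·T_L.
ΣF_y = 0: T_L·sin64° + T_R·sin35° = 1650.
Substitute: T_L·(0.898794 + 0.535152·0.573576) = 1650 → T_L = 1368.45 ≈ 1368 N.
Then T_R = 0.535152 × 1368.45 = 732.3 N.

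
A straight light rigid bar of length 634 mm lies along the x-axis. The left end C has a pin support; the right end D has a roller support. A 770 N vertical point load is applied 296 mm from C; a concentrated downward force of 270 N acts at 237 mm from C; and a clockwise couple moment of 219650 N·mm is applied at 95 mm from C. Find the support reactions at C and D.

C_x = 0, C_y = 233.1 N, D_y = 806.9 N

Taking moments about C: D_y·634 − 770·296 − 270·237 − 219650 = 0 → D_y = 511560/634 = 806.877 ≈ 806.9 N.
ΣF_y = 0: C_y + 806.877 − 770 − 270 = 0 → C_y = 233.1 N.
ΣF_x = 0: no horizontal applied forces, so C_x = 0.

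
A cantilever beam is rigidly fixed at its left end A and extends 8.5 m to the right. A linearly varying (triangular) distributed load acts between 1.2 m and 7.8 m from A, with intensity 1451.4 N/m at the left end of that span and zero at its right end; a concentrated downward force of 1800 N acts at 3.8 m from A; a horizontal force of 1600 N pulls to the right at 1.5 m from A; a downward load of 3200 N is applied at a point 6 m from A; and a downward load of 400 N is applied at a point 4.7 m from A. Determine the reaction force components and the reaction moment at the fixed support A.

A_x = -1600 N, A_y = 10190 N, M_A = 44200 N·m

Resultant of the triangular load: ½ × 1451.4 × 6.6 = 4789.62 N, acting at 3.4 m from A (one-third of the span from the peak).
ΣF_x = 0: A_x + 1600 = 0 → A_x = -1600 N.
ΣF_y = 0: A_y − ½·1451.4·6.6 − 1800 − 3200 − 400 = 0 → A_y = 10190 N.
ΣM about A: M_A − (½·1451.4·6.6)·3.4 − 1800·3.8 − 3200·6 − 400·4.7 = 0 → M_A = 44200 N·m.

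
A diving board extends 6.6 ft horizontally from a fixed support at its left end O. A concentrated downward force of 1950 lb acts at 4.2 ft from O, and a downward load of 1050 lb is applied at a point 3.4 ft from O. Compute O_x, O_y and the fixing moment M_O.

ΣF_x = 0: O_x = 0.
ΣF_y = 0: O_y − 1950 − 1050 = 0 → O_y = 3000 lb.
ΣM about O: M_O − 1950·4.2 − 1050·3.4 = 0 → M_O = 11760 lb·ft.

O_x = 0, O_y = 3000 lb, M_O = 11760 lb·ft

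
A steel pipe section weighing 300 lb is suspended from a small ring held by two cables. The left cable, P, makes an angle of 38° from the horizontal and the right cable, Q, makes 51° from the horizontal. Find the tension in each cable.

T_P = 188.8 lb, T_Q = 236.4 lb

ΣF_x = 0: −T_P·cos38° + T_Q·cos51° = 0 → T_Q = 1.25216·T_P.
ΣF_y = 0: T_P·sin38° + T_Q·sin51° = 300.
Substitute: T_P·(0.615661 + 1.25216·0.777146) = 300 → T_P = 188.825 ≈ 188.8 lb.
Then T_Q = 1.25216 × 188.825 = 236.4 lb.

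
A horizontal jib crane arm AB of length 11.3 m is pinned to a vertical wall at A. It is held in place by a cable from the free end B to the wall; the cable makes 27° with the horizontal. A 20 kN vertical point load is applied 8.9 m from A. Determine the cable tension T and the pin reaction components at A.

ΣM about A: T·sin27°·11.3 − 20·8.9 = 0 → T = 178/(11.3·0.45399) = 34.6973 ≈ 34.70 kN.
ΣF_x = 0: A_x − T·cos27° = 0 → A_x = 34.6973 × 0.891007 = 30.92 kN.
ΣF_y = 0: A_y + T·sin27° − 20 = 0 → A_y = 20 − 34.6973 × 0.45399 = 4.248 kN.

T = 34.70 kN, A_x = 30.92 kN, A_y = 4.248 kN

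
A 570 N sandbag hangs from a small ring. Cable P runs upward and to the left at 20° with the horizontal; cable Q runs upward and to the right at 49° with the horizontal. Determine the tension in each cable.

T_P = 400.6 N, T_Q = 573.7 N

ΣF_x = 0: −T_P·cos20° + T_Q·cos49° = 0 → T_Q = 1.43233·T_P.
ΣF_y = 0: T_P·sin20° + T_Q·sin49° = 570.
Substitute: T_P·(0.34202 + 1.43233·0.75471) = 570 → T_P = 400.558 ≈ 400.6 N.
Then T_Q = 1.43233 × 400.558 = 573.7 N.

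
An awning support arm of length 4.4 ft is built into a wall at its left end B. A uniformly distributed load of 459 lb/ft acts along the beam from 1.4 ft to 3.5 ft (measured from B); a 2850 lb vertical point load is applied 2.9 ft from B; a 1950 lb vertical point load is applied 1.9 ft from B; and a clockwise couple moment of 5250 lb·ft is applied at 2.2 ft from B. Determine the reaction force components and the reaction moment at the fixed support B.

Resultant of the distributed load: 459 × 2.1 = 963.9 lb at 2.45 ft from B.
ΣF_x = 0: B_x = 0.
ΣF_y = 0: B_y − 459·2.1 − 2850 − 1950 = 0 → B_y = 5764 lb.
ΣM about B: M_B − (459·2.1)·2.45 − 2850·2.9 − 1950·1.9 − 5250 = 0 → M_B = 19580 lb·ft.

B_x = 0, B_y = 5764 lb, M_B = 19580 lb·ft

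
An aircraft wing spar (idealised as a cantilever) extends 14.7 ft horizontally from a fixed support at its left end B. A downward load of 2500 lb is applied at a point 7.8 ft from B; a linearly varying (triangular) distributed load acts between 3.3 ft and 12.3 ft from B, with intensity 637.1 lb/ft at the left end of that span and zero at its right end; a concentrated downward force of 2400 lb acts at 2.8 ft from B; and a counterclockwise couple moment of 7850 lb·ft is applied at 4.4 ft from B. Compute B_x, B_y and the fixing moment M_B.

B_x = 0, B_y = 7767 lb, M_B = 36430 lb·ft

Resultant of the triangular load: ½ × 637.1 × 9 = 2866.95 lb, acting at 6.3 ft from B (one-third of the span from the peak).
ΣF_x = 0: B_x = 0.
ΣF_y = 0: B_y − 2500 − ½·637.1·9 − 2400 = 0 → B_y = 7767 lb.
ΣM about B: M_B − 2500·7.8 − (½·637.1·9)·6.3 − 2400·2.8 + 7850 = 0 → M_B = 36430 lb·ft.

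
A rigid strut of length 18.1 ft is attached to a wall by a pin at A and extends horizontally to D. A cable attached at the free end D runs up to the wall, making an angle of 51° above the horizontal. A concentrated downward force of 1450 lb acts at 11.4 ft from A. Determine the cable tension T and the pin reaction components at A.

T = 1175 lb, A_x = 739.5 lb, A_y = 536.7 lb

ΣM about A: T·sin51°·18.1 − 1450·11.4 = 0 → T = 16530/(18.1·0.777146) = 1175.15 ≈ 1175 lb.
ΣF_x = 0: A_x − T·cos51° = 0 → A_x = 1175.15 × 0.62932 = 739.5 lb.
ΣF_y = 0: A_y + T·sin51° − 1450 = 0 → A_y = 1450 − 1175.15 × 0.777146 = 536.7 lb.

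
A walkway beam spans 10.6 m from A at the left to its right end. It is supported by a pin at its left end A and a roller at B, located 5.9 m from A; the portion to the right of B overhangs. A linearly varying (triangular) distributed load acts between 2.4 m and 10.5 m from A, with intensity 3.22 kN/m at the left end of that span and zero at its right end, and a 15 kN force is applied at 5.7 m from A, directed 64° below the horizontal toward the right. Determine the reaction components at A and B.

A_x = -6.576 kN, A_y = 2.225 kN, B_y = 24.30 kN

Resultant of the triangular load: ½ × 3.22 × 8.1 = 13.041 kN, acting at 5.1 m from A (one-third of the span from the peak).
Moments about A: B_y·5.9 − (½·3.22·8.1)·5.1 − 15·sin64°·5.7 = 0 → B_y = 143.356/5.9 = 24.2976 ≈ 24.30 kN.
ΣF_y = 0: A_y + 24.2976 − ½·3.22·8.1 − 15·sin64° = 0 → A_y = 2.225 kN.
ΣF_x = 0: A_x + 15·cos64° = 0 → A_x = -6.576 kN.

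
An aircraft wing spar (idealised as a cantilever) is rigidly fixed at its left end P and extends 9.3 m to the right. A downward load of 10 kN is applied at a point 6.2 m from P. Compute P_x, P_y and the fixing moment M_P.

P_x = 0, P_y = 10.00 kN, M_P = 62.00 kN·m

ΣF_x = 0: P_x = 0.
ΣF_y = 0: P_y − 10 = 0 → P_y = 10.00 kN.
ΣM about P: M_P − 10·6.2 = 0 → M_P = 62.00 kN·m.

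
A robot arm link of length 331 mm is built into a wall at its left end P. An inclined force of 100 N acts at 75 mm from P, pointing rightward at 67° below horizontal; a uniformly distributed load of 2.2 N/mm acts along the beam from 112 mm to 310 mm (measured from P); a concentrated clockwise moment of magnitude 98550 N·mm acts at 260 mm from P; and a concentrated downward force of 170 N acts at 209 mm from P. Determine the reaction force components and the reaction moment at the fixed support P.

P_x = -39.07 N, P_y = 697.7 N, M_P = 232900 N·mm

Resultant of the distributed load: 2.2 × 198 = 435.6 N at 211 mm from P.
ΣF_x = 0: P_x + 100·cos67° = 0 → P_x = -39.07 N.
ΣF_y = 0: P_y − 100·sin67° − 2.2·198 − 170 = 0 → P_y = 697.7 N.
ΣM about P: M_P − 100·sin67°·75 − (2.2·198)·211 − 98550 − 170·209 = 0 → M_P = 232900 N·mm.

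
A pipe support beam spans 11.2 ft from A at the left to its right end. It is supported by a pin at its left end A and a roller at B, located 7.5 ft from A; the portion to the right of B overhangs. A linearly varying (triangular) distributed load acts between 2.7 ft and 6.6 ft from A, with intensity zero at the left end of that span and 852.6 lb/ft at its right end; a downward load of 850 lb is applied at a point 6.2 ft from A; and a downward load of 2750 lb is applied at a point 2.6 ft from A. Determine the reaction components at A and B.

A_x = 0, A_y = 2432 lb, B_y = 2831 lb

Resultant of the triangular load: ½ × 852.6 × 3.9 = 1662.57 lb, acting at 5.3 ft from A (one-third of the span from the peak).
Taking moments about A: B_y·7.5 − (½·852.6·3.9)·5.3 − 850·6.2 − 2750·2.6 = 0 → B_y = 21231.621/7.5 = 2830.88 ≈ 2831 lb.
ΣF_y = 0: A_y + 2830.88 − ½·852.6·3.9 − 850 − 2750 = 0 → A_y = 2432 lb.
ΣF_x = 0: no horizontal applied forces, so A_x = 0.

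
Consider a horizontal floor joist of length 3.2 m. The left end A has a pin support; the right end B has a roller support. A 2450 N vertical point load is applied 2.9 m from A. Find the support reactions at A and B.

Moments about A: B_y·3.2 − 2450·2.9 = 0 → B_y = 7105/3.2 = 2220.31 ≈ 2220 N.
ΣF_y = 0: A_y + 2220.31 − 2450 = 0 → A_y = 229.7 N.
ΣF_x = 0: no horizontal applied forces, so A_x = 0.

A_x = 0, A_y = 229.7 N, B_y = 2220 N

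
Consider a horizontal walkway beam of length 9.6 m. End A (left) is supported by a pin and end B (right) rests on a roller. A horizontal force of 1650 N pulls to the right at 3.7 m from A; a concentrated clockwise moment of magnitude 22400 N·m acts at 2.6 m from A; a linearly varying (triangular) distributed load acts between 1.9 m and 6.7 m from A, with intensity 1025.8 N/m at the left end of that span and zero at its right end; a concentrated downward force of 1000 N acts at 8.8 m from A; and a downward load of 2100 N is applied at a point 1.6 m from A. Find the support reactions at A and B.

Resultant of the triangular load: ½ × 1025.8 × 4.8 = 2461.92 N, acting at 3.5 m from A (one-third of the span from the peak).
Moments about A: B_y·9.6 − 22400 − (½·1025.8·4.8)·3.5 − 1000·8.8 − 2100·1.6 = 0 → B_y = 43176.72/9.6 = 4497.58 ≈ 4498 N.
ΣF_y = 0: A_y + 4497.58 − ½·1025.8·4.8 − 1000 − 2100 = 0 → A_y = 1064 N.
ΣF_x = 0: A_x + 1650 = 0 → A_x = -1650 N.

A_x = -1650 N, A_y = 1064 N, B_y = 4498 N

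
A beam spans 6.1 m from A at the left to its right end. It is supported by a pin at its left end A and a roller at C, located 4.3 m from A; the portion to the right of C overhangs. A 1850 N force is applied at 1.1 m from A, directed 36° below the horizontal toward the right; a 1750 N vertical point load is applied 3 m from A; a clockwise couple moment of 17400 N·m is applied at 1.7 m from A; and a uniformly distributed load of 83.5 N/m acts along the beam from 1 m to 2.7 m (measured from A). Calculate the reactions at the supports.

Resultant of the distributed load: 83.5 × 1.7 = 141.95 N at 1.85 m from A.
Moments about A: C_y·4.3 − 1850·sin36°·1.1 − 1750·3 − 17400 − (83.5·1.7)·1.85 = 0 → C_y = 24108.8/4.3 = 5606.7 ≈ 5607 N.
ΣF_y = 0: A_y + 5606.7 − 1850·sin36° − 1750 − 83.5·1.7 = 0 → A_y = -2627 N.
ΣF_x = 0: A_x + 1850·cos36° = 0 → A_x = -1497 N.

A_x = -1497 N, A_y = -2627 N, C_y = 5607 N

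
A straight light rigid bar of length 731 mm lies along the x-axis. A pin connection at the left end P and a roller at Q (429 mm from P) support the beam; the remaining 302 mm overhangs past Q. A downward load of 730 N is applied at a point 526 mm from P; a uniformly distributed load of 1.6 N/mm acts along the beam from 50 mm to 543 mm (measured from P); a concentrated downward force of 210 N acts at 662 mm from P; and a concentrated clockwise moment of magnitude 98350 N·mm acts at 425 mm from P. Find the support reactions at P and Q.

P_x = 0, P_y = -264.7 N, Q_y = 1994 N

Resultant of the distributed load: 1.6 × 493 = 788.8 N at 296.5 mm from P.
Taking moments about P: Q_y·429 − 730·526 − (1.6·493)·296.5 − 210·662 − 98350 = 0 → Q_y = 855229.2/429 = 1993.54 ≈ 1994 N.
ΣF_y = 0: P_y + 1993.54 − 730 − 1.6·493 − 210 = 0 → P_y = -264.7 N.
ΣF_x = 0: no horizontal applied forces, so P_x = 0.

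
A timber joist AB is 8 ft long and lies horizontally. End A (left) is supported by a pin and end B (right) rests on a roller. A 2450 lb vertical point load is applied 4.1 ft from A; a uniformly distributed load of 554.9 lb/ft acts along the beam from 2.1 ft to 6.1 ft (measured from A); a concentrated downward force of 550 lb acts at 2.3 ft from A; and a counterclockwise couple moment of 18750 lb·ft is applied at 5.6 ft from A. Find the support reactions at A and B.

A_x = 0, A_y = 5012 lb, B_y = 207.5 lb

Resultant of the distributed load: 554.9 × 4 = 2219.6 lb at 4.1 ft from A.
Moments about A: B_y·8 − 2450·4.1 − (554.9·4)·4.1 − 550·2.3 + 18750 = 0 → B_y = 1660.36/8 = 207.545 ≈ 207.5 lb.
ΣF_y = 0: A_y + 207.545 − 2450 − 554.9·4 − 550 = 0 → A_y = 5012 lb.
ΣF_x = 0: no horizontal applied forces, so A_x = 0.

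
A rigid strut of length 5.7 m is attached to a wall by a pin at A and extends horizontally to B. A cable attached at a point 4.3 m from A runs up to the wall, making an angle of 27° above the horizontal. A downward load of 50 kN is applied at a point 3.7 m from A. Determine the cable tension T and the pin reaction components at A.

ΣM about A: T·sin27°·4.3 − 50·3.7 = 0 → T = 185/(4.3·0.45399) = 94.767 ≈ 94.77 kN.
ΣF_x = 0: A_x − T·cos27° = 0 → A_x = 94.767 × 0.891007 = 84.44 kN.
ΣF_y = 0: A_y + T·sin27° − 50 = 0 → A_y = 50 − 94.767 × 0.45399 = 6.977 kN.

T = 94.77 kN, A_x = 84.44 kN, A_y = 6.977 kN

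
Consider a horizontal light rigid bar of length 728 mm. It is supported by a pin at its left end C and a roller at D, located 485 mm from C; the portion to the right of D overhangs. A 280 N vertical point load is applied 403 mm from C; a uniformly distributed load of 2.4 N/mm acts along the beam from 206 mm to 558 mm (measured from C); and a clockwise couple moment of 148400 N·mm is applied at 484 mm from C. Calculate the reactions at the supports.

C_x = 0, C_y = -79.23 N, D_y = 1204 N

Resultant of the distributed load: 2.4 × 352 = 844.8 N at 382 mm from C.
Moments about C: D_y·485 − 280·403 − (2.4·352)·382 − 148400 = 0 → D_y = 583953.6/485 = 1204.03 ≈ 1204 N.
ΣF_y = 0: C_y + 1204.03 − 280 − 2.4·352 = 0 → C_y = -79.23 N.
ΣF_x = 0: no horizontal applied forces, so C_x = 0.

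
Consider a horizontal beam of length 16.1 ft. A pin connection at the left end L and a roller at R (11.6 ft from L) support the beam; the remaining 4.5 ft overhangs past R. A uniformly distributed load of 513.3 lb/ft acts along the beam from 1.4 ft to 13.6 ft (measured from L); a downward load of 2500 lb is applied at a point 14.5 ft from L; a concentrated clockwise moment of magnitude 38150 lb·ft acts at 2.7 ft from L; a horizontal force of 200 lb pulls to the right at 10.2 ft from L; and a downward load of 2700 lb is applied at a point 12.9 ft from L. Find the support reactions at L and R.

Resultant of the distributed load: 513.3 × 12.2 = 6262.26 lb at 7.5 ft from L.
Moments about L: R_y·11.6 − (513.3·12.2)·7.5 − 2500·14.5 − 38150 − 2700·12.9 = 0 → R_y = 156196.95/11.6 = 13465.3 ≈ 13470 lb.
ΣF_y = 0: L_y + 13465.3 − 513.3·12.2 − 2500 − 2700 = 0 → L_y = -2003 lb.
ΣF_x = 0: L_x + 200 = 0 → L_x = -200.0 lb.

L_x = -200.0 lb, L_y = -2003 lb, R_y = 13470 lb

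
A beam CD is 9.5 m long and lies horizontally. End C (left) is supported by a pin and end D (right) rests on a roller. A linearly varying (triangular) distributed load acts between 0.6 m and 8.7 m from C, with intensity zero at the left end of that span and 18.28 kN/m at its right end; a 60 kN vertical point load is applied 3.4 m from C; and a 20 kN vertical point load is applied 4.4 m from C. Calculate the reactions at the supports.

Resultant of the triangular load: ½ × 18.28 × 8.1 = 74.034 kN, acting at 6 m from C (one-third of the span from the peak).
ΣM about C: D_y·9.5 − (½·18.28·8.1)·6 − 60·3.4 − 20·4.4 = 0 → D_y = 736.204/9.5 = 77.4952 ≈ 77.50 kN.
ΣF_y = 0: C_y + 77.4952 − ½·18.28·8.1 − 60 − 20 = 0 → C_y = 76.54 kN.
ΣF_x = 0: no horizontal applied forces, so C_x = 0.

C_x = 0, C_y = 76.54 kN, D_y = 77.50 kN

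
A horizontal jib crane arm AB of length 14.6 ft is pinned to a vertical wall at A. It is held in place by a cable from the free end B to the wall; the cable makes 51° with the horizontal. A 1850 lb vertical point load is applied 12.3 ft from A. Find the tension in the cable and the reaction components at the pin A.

T = 2005 lb, A_x = 1262 lb, A_y = 291.4 lb

ΣM about A: T·sin51°·14.6 − 1850·12.3 = 0 → T = 22755/(14.6·0.777146) = 2005.49 ≈ 2005 lb.
ΣF_x = 0: A_x − T·cos51° = 0 → A_x = 2005.49 × 0.62932 = 1262 lb.
ΣF_y = 0: A_y + T·sin51° − 1850 = 0 → A_y = 1850 − 2005.49 × 0.777146 = 291.4 lb.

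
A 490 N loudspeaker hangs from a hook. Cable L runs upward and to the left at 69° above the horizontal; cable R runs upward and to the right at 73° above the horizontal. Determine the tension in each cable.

ΣF_x = 0: −T_L·cos69° + T_R·cos73° = 0 → T_R = 1.22573·T_L.
ΣF_y = 0: T_L·sin69° + T_R·sin73° = 490.
Substitute: T_L·(0.93358 + 1.22573·0.956305) = 490 → T_L = 232.696 ≈ 232.7 N.
Then T_R = 1.22573 × 232.696 = 285.2 N.

T_L = 232.7 N, T_R = 285.2 N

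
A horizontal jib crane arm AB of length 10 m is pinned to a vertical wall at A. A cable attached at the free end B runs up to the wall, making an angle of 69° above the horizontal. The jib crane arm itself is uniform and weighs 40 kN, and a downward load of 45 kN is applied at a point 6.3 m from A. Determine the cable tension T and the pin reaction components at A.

T = 51.79 kN, A_x = 18.56 kN, A_y = 36.65 kN

ΣM about A: T·sin69°·10 − 40·5 − 45·6.3 = 0 → T = 483.5/(10·0.93358) = 51.7899 ≈ 51.79 kN.
ΣF_x = 0: A_x − T·cos69° = 0 → A_x = 51.7899 × 0.358368 = 18.56 kN.
ΣF_y = 0: A_y + T·sin69° − 40 − 45 = 0 → A_y = 85 − 51.7899 × 0.93358 = 36.65 kN.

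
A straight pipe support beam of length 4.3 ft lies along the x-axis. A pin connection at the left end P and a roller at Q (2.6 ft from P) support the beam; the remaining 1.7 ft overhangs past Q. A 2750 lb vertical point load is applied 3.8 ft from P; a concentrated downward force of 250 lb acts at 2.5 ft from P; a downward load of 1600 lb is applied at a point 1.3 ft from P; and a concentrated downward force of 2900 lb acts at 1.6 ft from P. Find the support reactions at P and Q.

P_x = 0, P_y = 655.8 lb, Q_y = 6844 lb

ΣM about P: Q_y·2.6 − 2750·3.8 − 250·2.5 − 1600·1.3 − 2900·1.6 = 0 → Q_y = 17795/2.6 = 6844.23 ≈ 6844 lb.
ΣF_y = 0: P_y + 6844.23 − 2750 − 250 − 1600 − 2900 = 0 → P_y = 655.8 lb.
ΣF_x = 0: no horizontal applied forces, so P_x = 0.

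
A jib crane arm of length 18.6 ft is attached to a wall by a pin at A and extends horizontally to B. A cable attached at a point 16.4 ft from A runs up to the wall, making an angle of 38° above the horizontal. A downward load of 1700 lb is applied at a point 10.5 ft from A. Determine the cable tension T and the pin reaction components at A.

T = 1768 lb, A_x = 1393 lb, A_y = 611.6 lb

ΣM about A: T·sin38°·16.4 − 1700·10.5 = 0 → T = 17850/(16.4·0.615661) = 1767.88 ≈ 1768 lb.
ΣF_x = 0: A_x − T·cos38° = 0 → A_x = 1767.88 × 0.788011 = 1393 lb.
ΣF_y = 0: A_y + T·sin38° − 1700 = 0 → A_y = 1700 − 1767.88 × 0.615661 = 611.6 lb.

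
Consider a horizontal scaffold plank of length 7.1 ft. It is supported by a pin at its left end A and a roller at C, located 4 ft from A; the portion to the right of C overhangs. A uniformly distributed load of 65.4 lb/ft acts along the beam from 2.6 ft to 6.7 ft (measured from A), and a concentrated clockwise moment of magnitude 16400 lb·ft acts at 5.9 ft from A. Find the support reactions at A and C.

A_x = 0, A_y = -4144 lb, C_y = 4412 lb

Resultant of the distributed load: 65.4 × 4.1 = 268.14 lb at 4.65 ft from A.
Moments about A: C_y·4 − (65.4·4.1)·4.65 − 16400 = 0 → C_y = 17646.851/4 = 4411.71 ≈ 4412 lb.
ΣF_y = 0: A_y + 4411.71 − 65.4·4.1 = 0 → A_y = -4144 lb.
ΣF_x = 0: no horizontal applied forces, so A_x = 0.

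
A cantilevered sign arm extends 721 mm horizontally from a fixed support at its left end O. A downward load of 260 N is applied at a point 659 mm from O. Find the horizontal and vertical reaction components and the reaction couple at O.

ΣF_x = 0: O_x = 0.
ΣF_y = 0: O_y − 260 = 0 → O_y = 260.0 N.
ΣM about O: M_O − 260·659 = 0 → M_O = 171300 N·mm.

O_x = 0, O_y = 260.0 N, M_O = 171300 N·mm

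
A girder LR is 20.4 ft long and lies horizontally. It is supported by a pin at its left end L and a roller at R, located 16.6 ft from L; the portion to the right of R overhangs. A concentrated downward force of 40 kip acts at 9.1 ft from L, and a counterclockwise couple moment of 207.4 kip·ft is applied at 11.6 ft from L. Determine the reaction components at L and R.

L_x = 0, L_y = 30.57 kip, R_y = 9.434 kip

Moments about L: R_y·16.6 − 40·9.1 + 207.4 = 0 → R_y = 156.6/16.6 = 9.43373 ≈ 9.434 kip.
ΣF_y = 0: L_y + 9.43373 − 40 = 0 → L_y = 30.57 kip.
ΣF_x = 0: no horizontal applied forces, so L_x = 0.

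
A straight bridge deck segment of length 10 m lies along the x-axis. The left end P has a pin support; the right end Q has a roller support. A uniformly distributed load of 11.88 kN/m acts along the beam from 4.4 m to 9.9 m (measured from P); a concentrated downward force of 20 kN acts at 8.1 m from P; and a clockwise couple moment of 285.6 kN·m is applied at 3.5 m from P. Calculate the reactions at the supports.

Resultant of the distributed load: 11.88 × 5.5 = 65.34 kN at 7.15 m from P.
Taking moments about P: Q_y·10 − (11.88·5.5)·7.15 − 20·8.1 − 285.6 = 0 → Q_y = 914.781/10 = 91.4781 ≈ 91.48 kN.
ΣF_y = 0: P_y + 91.4781 − 11.88·5.5 − 20 = 0 → P_y = -6.138 kN.
ΣF_x = 0: no horizontal applied forces, so P_x = 0.

P_x = 0, P_y = -6.138 kN, Q_y = 91.48 kN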